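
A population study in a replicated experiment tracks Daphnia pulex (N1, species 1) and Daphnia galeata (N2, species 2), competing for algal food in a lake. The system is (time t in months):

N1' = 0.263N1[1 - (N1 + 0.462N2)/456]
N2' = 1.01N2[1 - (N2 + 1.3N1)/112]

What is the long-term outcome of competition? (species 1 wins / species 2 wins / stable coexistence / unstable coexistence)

species 1 excludes species 2

Compare the nullcline intercepts: K1/α12 = 456/0.462 = 987 > K2 = 112; K2/α21 = 112/1.3 = 86.2 < K1 = 456.
Since the inequalities point opposite ways, species 1 can invade but species 2 cannot.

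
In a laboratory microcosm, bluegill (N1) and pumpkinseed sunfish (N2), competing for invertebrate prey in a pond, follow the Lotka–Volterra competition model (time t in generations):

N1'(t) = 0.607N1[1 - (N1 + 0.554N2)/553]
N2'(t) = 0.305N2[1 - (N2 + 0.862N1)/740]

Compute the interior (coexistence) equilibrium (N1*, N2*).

N1* ≈ 274, N2* ≈ 504

Setting both brackets to zero gives the nullclines N1 + 0.554N2 = 553 and 0.862N1 + N2 = 740.
Substituting N2 = 740 - 0.862N1 into the first: N1(1 - 0.554·0.862) = 553 - 0.554·740.
So N1* = 143/0.522 = 274, and then N2* = 740 - 0.862·274 = 504.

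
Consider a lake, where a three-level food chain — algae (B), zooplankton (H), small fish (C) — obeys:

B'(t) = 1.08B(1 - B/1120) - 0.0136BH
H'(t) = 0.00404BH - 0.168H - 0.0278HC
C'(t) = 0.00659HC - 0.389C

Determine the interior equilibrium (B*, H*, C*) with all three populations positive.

From dC/dt = 0: 0.00659H* = 0.389, so H* = 59.
From dB/dt = 0: 1.08(1 - B*/1120) = 0.0136·59, giving B* = 1120·(1 - 0.743) = 287.
From dH/dt = 0: 0.00404·287 - 0.168 = 0.0278C*, so C* = 0.993/0.0278 = 35.7.

B* ≈ 287, H* ≈ 59, C* ≈ 35.7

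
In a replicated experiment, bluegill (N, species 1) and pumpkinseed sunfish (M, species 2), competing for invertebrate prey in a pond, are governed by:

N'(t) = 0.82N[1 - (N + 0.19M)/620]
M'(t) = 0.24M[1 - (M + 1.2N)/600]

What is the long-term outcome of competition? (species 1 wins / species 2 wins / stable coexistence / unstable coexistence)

species 1 excludes species 2

Compare the nullcline intercepts: K1/α12 = 620/0.19 = 3260 > K2 = 600; K2/α21 = 600/1.2 = 500 < K1 = 620.
Since the inequalities point opposite ways, species 1 can invade but species 2 cannot.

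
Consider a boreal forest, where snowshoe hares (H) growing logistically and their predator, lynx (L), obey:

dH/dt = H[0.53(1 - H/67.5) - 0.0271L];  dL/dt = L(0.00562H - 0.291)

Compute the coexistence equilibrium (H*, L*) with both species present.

H* ≈ 51.8, L* ≈ 4.55

From dL/dt = 0 with L > 0: 0.00562H* = 0.291, so H* = 51.8.
Substitute into dH/dt = 0: 0.53(1 - 51.8/67.5) = 0.0271L*.
The bracket is 0.233, giving L* = 0.123/0.0271 = 4.55.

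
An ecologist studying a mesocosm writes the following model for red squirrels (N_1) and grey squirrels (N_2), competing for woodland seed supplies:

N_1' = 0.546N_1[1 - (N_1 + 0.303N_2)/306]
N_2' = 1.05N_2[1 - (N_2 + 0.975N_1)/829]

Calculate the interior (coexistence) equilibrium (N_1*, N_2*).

Setting both brackets to zero gives the nullclines N_1 + 0.303N_2 = 306 and 0.975N_1 + N_2 = 829.
Substituting N_2 = 829 - 0.975N_1 into the first: N_1(1 - 0.303·0.975) = 306 - 0.303·829.
So N_1* = 54.8/0.705 = 77.8, and then N_2* = 829 - 0.975·77.8 = 753.

N_1* ≈ 77.8, N_2* ≈ 753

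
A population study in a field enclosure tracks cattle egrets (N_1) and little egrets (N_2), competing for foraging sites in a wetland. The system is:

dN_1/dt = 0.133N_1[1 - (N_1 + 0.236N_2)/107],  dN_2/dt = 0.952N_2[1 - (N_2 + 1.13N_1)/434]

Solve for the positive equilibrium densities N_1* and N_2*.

Setting both brackets to zero gives the nullclines N_1 + 0.236N_2 = 107 and 1.13N_1 + N_2 = 434.
Substituting N_2 = 434 - 1.13N_1 into the first: N_1(1 - 0.236·1.13) = 107 - 0.236·434.
So N_1* = 4.58/0.733 = 6.24, and then N_2* = 434 - 1.13·6.24 = 427.

N_1* ≈ 6.24, N_2* ≈ 427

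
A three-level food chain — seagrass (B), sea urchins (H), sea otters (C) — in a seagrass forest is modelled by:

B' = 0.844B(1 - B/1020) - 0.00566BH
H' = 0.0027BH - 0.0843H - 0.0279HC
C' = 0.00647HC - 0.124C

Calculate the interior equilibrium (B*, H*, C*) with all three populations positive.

B* ≈ 889, H* ≈ 19.2, C* ≈ 83

From dC/dt = 0: 0.00647H* = 0.124, so H* = 19.2.
From dB/dt = 0: 0.844(1 - B*/1020) = 0.00566·19.2, giving B* = 1020·(1 - 0.129) = 889.
From dH/dt = 0: 0.0027·889 - 0.0843 = 0.0279C*, so C* = 2.32/0.0279 = 83.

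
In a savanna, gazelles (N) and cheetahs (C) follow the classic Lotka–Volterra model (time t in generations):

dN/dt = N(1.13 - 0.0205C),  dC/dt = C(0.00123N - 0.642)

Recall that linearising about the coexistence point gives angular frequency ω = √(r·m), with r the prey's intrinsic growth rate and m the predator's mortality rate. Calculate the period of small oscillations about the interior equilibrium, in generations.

Here r = 1.13 and m = 0.642, so r·m = 0.725.
ω = √0.725 = 0.852 per generation, hence T = 2π/ω ≈ 7.38 generations.

T ≈ 7.38 generations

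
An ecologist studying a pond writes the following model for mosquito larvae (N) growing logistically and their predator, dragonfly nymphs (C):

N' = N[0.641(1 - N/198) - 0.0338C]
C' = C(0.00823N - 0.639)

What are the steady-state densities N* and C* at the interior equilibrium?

From dC/dt = 0 with C > 0: 0.00823N* = 0.639, so N* = 77.6.
Substitute into dN/dt = 0: 0.641(1 - 77.6/198) = 0.0338C*.
The bracket is 0.608, giving C* = 0.39/0.0338 = 11.5.

N* ≈ 77.6, C* ≈ 11.5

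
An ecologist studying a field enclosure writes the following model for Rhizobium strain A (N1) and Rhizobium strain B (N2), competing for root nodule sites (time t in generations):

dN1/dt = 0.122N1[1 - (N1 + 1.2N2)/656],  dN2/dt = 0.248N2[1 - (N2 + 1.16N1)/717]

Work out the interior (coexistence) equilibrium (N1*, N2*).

Setting both brackets to zero gives the nullclines N1 + 1.2N2 = 656 and 1.16N1 + N2 = 717.
Substituting N2 = 717 - 1.16N1 into the first: N1(1 - 1.2·1.16) = 656 - 1.2·717.
So N1* = -204/-0.392 = 521, and then N2* = 717 - 1.16·521 = 112.

N1* ≈ 521, N2* ≈ 112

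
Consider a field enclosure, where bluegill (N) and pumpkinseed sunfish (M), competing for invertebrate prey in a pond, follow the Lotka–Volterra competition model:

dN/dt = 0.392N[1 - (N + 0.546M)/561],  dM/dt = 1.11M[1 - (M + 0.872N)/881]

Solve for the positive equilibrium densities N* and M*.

N* ≈ 153, M* ≈ 748

Setting both brackets to zero gives the nullclines N + 0.546M = 561 and 0.872N + M = 881.
Substituting M = 881 - 0.872N into the first: N(1 - 0.546·0.872) = 561 - 0.546·881.
So N* = 80/0.524 = 153, and then M* = 881 - 0.872·153 = 748.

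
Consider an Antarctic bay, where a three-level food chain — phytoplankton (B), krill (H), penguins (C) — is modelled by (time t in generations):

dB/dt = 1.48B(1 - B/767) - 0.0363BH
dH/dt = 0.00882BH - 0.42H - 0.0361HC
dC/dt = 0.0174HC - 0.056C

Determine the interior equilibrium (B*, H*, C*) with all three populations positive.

B* ≈ 706, H* ≈ 3.22, C* ≈ 161

From dC/dt = 0: 0.0174H* = 0.056, so H* = 3.22.
From dB/dt = 0: 1.48(1 - B*/767) = 0.0363·3.22, giving B* = 767·(1 - 0.0789) = 706.
From dH/dt = 0: 0.00882·706 - 0.42 = 0.0361C*, so C* = 5.81/0.0361 = 161.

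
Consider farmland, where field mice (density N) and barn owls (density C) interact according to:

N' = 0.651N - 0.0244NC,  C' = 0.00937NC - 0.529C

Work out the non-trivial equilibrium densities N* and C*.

Set dC/dt = 0 with C > 0: 0.00937N - 0.529 = 0, so N* = 0.529/0.00937 = 56.5.
Set dN/dt = 0 with N > 0: 0.651 - 0.0244C = 0, so C* = 0.651/0.0244 = 26.7.

N* ≈ 56.5, C* ≈ 26.7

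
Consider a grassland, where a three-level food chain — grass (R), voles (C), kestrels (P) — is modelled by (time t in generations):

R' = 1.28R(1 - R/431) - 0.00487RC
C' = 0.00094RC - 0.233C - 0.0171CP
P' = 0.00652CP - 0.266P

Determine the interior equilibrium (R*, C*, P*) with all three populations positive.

R* ≈ 364, C* ≈ 40.8, P* ≈ 6.39

From dP/dt = 0: 0.00652C* = 0.266, so C* = 40.8.
From dR/dt = 0: 1.28(1 - R*/431) = 0.00487·40.8, giving R* = 431·(1 - 0.155) = 364.
From dC/dt = 0: 0.00094·364 - 0.233 = 0.0171P*, so P* = 0.109/0.0171 = 6.39.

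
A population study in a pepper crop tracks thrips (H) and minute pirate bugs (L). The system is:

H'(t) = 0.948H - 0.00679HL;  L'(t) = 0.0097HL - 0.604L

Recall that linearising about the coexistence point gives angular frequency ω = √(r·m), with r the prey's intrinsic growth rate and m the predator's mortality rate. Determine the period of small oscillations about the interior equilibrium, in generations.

Here r = 0.948 and m = 0.604, so r·m = 0.573.
ω = √0.573 = 0.757 per generation, hence T = 2π/ω ≈ 8.3 generations.

T ≈ 8.3 generations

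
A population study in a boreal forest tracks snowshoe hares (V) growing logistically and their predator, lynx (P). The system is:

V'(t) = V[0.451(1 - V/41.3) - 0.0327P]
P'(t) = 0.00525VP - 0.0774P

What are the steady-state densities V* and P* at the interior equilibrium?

From dP/dt = 0 with P > 0: 0.00525V* = 0.0774, so V* = 14.7.
Substitute into dV/dt = 0: 0.451(1 - 14.7/41.3) = 0.0327P*.
The bracket is 0.643, giving P* = 0.29/0.0327 = 8.87.

V* ≈ 14.7, P* ≈ 8.87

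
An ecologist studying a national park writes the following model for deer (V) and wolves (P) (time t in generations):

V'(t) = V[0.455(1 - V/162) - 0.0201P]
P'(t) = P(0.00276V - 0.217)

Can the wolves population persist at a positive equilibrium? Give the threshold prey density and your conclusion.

The predator equation gives dP/dt > 0 only when V > 0.217/0.00276 = 78.6.
Without the predator, V → K = 162. Since 162 > 78.6, the predator can invade and persist.

Threshold V = 78.6; K > 78.6, so yes, the predator persists.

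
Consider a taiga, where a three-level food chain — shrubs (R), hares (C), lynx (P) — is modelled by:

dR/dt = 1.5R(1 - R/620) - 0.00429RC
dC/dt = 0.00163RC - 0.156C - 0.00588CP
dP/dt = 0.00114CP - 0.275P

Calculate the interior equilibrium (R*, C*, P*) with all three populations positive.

R* ≈ 192, C* ≈ 241, P* ≈ 26.8

From dP/dt = 0: 0.00114C* = 0.275, so C* = 241.
From dR/dt = 0: 1.5(1 - R*/620) = 0.00429·241, giving R* = 620·(1 - 0.69) = 192.
From dC/dt = 0: 0.00163·192 - 0.156 = 0.00588P*, so P* = 0.157/0.00588 = 26.8.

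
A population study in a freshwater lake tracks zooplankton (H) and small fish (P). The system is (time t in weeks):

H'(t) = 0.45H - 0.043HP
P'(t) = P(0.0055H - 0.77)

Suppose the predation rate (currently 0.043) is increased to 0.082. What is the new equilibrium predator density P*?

P* ≈ 5.49

At the interior fixed point, setting dH/dt = 0 with H > 0 fixes P* = (prey growth rate)/(HP coefficient) — independent of the other coefficients.
With the change, P* = 0.45/0.082 = 5.49; it falls from 10.5.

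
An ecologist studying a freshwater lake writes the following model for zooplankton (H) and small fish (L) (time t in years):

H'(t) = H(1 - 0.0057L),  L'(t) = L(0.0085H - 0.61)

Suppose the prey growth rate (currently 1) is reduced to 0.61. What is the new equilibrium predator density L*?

At the interior fixed point, setting dH/dt = 0 with H > 0 fixes L* = (prey growth rate)/(HL coefficient) — independent of the other coefficients.
With the change, L* = 0.61/0.0057 = 107; it falls from 175.

L* ≈ 107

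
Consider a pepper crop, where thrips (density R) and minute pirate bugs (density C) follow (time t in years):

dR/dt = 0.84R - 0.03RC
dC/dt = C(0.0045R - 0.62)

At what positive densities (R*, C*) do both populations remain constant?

Set dC/dt = 0 with C > 0: 0.0045R - 0.62 = 0, so R* = 0.62/0.0045 = 138.
Set dR/dt = 0 with R > 0: 0.84 - 0.03C = 0, so C* = 0.84/0.03 = 28.

R* ≈ 138, C* ≈ 28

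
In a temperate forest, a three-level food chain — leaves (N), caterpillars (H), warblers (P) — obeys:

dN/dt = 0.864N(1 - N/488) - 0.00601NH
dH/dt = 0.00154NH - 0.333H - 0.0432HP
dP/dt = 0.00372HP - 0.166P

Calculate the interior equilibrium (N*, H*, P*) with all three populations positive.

N* ≈ 337, H* ≈ 44.6, P* ≈ 4.29

From dP/dt = 0: 0.00372H* = 0.166, so H* = 44.6.
From dN/dt = 0: 0.864(1 - N*/488) = 0.00601·44.6, giving N* = 488·(1 - 0.31) = 337.
From dH/dt = 0: 0.00154·337 - 0.333 = 0.0432P*, so P* = 0.185/0.0432 = 4.29.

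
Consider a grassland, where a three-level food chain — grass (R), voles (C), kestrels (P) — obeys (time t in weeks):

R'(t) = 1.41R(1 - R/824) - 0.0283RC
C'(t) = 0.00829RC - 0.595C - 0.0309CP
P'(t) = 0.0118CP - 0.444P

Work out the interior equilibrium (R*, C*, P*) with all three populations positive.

R* ≈ 202, C* ≈ 37.6, P* ≈ 34.9

From dP/dt = 0: 0.0118C* = 0.444, so C* = 37.6.
From dR/dt = 0: 1.41(1 - R*/824) = 0.0283·37.6, giving R* = 824·(1 - 0.755) = 202.
From dC/dt = 0: 0.00829·202 - 0.595 = 0.0309P*, so P* = 1.08/0.0309 = 34.9.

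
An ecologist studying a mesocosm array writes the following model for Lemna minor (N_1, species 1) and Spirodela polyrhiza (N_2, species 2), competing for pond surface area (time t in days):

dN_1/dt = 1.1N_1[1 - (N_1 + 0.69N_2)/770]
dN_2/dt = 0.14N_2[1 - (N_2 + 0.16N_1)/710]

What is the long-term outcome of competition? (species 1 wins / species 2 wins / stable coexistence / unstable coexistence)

stable coexistence

Compare the nullcline intercepts: K1/α12 = 770/0.69 = 1120 > K2 = 710; K2/α21 = 710/0.16 = 4440 > K1 = 770.
Since both inequalities hold, each species can invade when rare, so the interior equilibrium is stable.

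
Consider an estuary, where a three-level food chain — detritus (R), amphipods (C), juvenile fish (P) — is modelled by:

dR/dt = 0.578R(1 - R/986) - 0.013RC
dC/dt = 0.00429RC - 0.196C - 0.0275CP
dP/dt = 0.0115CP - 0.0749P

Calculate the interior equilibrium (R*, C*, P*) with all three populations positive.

From dP/dt = 0: 0.0115C* = 0.0749, so C* = 6.51.
From dR/dt = 0: 0.578(1 - R*/986) = 0.013·6.51, giving R* = 986·(1 - 0.146) = 842.
From dC/dt = 0: 0.00429·842 - 0.196 = 0.0275P*, so P* = 3.41/0.0275 = 124.

R* ≈ 842, C* ≈ 6.51, P* ≈ 124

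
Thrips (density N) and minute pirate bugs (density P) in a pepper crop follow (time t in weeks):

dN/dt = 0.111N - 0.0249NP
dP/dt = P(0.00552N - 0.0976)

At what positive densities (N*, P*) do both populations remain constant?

Set dP/dt = 0 with P > 0: 0.00552N - 0.0976 = 0, so N* = 0.0976/0.00552 = 17.7.
Set dN/dt = 0 with N > 0: 0.111 - 0.0249P = 0, so P* = 0.111/0.0249 = 4.46.

N* ≈ 17.7, P* ≈ 4.46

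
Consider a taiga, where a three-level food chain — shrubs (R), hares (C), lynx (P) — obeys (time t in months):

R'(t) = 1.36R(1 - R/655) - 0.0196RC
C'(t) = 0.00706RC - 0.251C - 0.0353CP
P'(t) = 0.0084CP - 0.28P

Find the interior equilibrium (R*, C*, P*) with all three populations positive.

R* ≈ 340, C* ≈ 33.3, P* ≈ 61

From dP/dt = 0: 0.0084C* = 0.28, so C* = 33.3.
From dR/dt = 0: 1.36(1 - R*/655) = 0.0196·33.3, giving R* = 655·(1 - 0.48) = 340.
From dC/dt = 0: 0.00706·340 - 0.251 = 0.0353P*, so P* = 2.15/0.0353 = 61.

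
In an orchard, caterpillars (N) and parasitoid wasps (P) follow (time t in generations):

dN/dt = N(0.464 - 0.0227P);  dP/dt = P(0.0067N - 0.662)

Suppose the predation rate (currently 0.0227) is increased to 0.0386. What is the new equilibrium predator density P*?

At the interior fixed point, setting dN/dt = 0 with N > 0 fixes P* = (prey growth rate)/(NP coefficient) — independent of the other coefficients.
With the change, P* = 0.464/0.0386 = 12; it falls from 20.4.

P* ≈ 12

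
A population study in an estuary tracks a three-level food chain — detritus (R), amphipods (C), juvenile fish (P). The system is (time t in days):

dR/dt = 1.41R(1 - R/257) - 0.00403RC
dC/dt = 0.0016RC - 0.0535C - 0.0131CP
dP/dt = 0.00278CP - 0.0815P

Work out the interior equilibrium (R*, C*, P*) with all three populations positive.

From dP/dt = 0: 0.00278C* = 0.0815, so C* = 29.3.
From dR/dt = 0: 1.41(1 - R*/257) = 0.00403·29.3, giving R* = 257·(1 - 0.0838) = 235.
From dC/dt = 0: 0.0016·235 - 0.0535 = 0.0131P*, so P* = 0.323/0.0131 = 24.7.

R* ≈ 235, C* ≈ 29.3, P* ≈ 24.7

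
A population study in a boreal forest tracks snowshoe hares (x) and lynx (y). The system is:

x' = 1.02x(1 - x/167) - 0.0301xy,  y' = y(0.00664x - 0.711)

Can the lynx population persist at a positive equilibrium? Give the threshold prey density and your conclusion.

The predator equation gives dy/dt > 0 only when x > 0.711/0.00664 = 107.
Without the predator, x → K = 167. Since 167 > 107, the predator can invade and persist.

Threshold x = 107; K > 107, so yes, the predator persists.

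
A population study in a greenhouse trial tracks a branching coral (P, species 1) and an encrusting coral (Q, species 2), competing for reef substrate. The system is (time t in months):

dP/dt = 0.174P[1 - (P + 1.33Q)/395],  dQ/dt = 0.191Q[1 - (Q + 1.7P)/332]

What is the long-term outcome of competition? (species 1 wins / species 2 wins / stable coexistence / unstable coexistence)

Compare the nullcline intercepts: K1/α12 = 395/1.33 = 297 < K2 = 332; K2/α21 = 332/1.7 = 195 < K1 = 395.
Since both are reversed, neither can invade when rare; the interior point is a saddle.

unstable coexistence (outcome depends on initial conditions)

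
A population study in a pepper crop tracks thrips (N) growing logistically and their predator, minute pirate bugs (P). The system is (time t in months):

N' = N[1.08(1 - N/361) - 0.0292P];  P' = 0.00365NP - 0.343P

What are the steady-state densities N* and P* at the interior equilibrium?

N* ≈ 94, P* ≈ 27.4

From dP/dt = 0 with P > 0: 0.00365N* = 0.343, so N* = 94.
Substitute into dN/dt = 0: 1.08(1 - 94/361) = 0.0292P*.
The bracket is 0.74, giving P* = 0.799/0.0292 = 27.4.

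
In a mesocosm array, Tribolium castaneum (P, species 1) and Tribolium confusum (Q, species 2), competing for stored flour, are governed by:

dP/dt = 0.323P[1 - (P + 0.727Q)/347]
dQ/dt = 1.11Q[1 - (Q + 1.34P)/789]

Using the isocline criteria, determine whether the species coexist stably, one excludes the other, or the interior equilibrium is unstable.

Compare the nullcline intercepts: K1/α12 = 347/0.727 = 477 < K2 = 789; K2/α21 = 789/1.34 = 589 > K1 = 347.
Since the inequalities point opposite ways, species 2 can invade but species 1 cannot.

species 2 excludes species 1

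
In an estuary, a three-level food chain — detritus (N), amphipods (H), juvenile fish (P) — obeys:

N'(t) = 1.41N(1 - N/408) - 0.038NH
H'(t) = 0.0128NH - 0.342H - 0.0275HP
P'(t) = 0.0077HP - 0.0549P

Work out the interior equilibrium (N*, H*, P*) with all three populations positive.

N* ≈ 330, H* ≈ 7.13, P* ≈ 141

From dP/dt = 0: 0.0077H* = 0.0549, so H* = 7.13.
From dN/dt = 0: 1.41(1 - N*/408) = 0.038·7.13, giving N* = 408·(1 - 0.192) = 330.
From dH/dt = 0: 0.0128·330 - 0.342 = 0.0275P*, so P* = 3.88/0.0275 = 141.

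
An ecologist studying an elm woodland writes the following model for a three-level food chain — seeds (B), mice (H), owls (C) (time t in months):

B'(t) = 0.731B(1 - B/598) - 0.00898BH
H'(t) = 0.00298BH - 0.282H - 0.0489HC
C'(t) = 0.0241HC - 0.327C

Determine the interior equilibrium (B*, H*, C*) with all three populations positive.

From dC/dt = 0: 0.0241H* = 0.327, so H* = 13.6.
From dB/dt = 0: 0.731(1 - B*/598) = 0.00898·13.6, giving B* = 598·(1 - 0.167) = 498.
From dH/dt = 0: 0.00298·498 - 0.282 = 0.0489C*, so C* = 1.2/0.0489 = 24.6.

B* ≈ 498, H* ≈ 13.6, C* ≈ 24.6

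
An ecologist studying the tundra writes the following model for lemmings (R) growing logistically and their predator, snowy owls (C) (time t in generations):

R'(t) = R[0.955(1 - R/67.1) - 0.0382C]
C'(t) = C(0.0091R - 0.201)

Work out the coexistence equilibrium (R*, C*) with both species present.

R* ≈ 22.1, C* ≈ 16.8

From dC/dt = 0 with C > 0: 0.0091R* = 0.201, so R* = 22.1.
Substitute into dR/dt = 0: 0.955(1 - 22.1/67.1) = 0.0382C*.
The bracket is 0.671, giving C* = 0.641/0.0382 = 16.8.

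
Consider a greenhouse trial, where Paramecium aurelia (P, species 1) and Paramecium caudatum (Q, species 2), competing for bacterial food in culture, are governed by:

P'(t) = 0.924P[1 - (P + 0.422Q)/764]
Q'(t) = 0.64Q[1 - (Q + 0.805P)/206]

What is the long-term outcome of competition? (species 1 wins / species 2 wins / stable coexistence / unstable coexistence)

Compare the nullcline intercepts: K1/α12 = 764/0.422 = 1810 > K2 = 206; K2/α21 = 206/0.805 = 256 < K1 = 764.
Since the inequalities point opposite ways, species 1 can invade but species 2 cannot.

species 1 excludes species 2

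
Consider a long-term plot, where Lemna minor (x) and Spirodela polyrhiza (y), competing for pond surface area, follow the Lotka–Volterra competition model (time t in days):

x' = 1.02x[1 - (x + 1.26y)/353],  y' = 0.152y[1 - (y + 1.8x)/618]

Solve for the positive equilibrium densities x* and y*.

x* ≈ 336, y* ≈ 13.7

Setting both brackets to zero gives the nullclines x + 1.26y = 353 and 1.8x + y = 618.
Substituting y = 618 - 1.8x into the first: x(1 - 1.26·1.8) = 353 - 1.26·618.
So x* = -426/-1.27 = 336, and then y* = 618 - 1.8·336 = 13.7.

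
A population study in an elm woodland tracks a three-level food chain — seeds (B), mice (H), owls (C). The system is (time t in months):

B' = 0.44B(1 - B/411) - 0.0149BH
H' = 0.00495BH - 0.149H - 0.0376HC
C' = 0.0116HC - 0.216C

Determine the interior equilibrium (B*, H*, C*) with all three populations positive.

From dC/dt = 0: 0.0116H* = 0.216, so H* = 18.6.
From dB/dt = 0: 0.44(1 - B*/411) = 0.0149·18.6, giving B* = 411·(1 - 0.631) = 152.
From dH/dt = 0: 0.00495·152 - 0.149 = 0.0376C*, so C* = 0.603/0.0376 = 16.

B* ≈ 152, H* ≈ 18.6, C* ≈ 16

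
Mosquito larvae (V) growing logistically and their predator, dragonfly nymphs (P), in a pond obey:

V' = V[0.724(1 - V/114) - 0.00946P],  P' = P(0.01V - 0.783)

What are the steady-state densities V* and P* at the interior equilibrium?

V* ≈ 78.3, P* ≈ 24

From dP/dt = 0 with P > 0: 0.01V* = 0.783, so V* = 78.3.
Substitute into dV/dt = 0: 0.724(1 - 78.3/114) = 0.00946P*.
The bracket is 0.313, giving P* = 0.227/0.00946 = 24.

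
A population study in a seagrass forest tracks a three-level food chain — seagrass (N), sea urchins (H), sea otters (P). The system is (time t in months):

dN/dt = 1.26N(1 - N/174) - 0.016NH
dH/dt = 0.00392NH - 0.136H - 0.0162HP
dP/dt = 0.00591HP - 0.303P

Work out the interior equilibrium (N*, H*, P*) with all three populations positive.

N* ≈ 60.7, H* ≈ 51.3, P* ≈ 6.3

From dP/dt = 0: 0.00591H* = 0.303, so H* = 51.3.
From dN/dt = 0: 1.26(1 - N*/174) = 0.016·51.3, giving N* = 174·(1 - 0.651) = 60.7.
From dH/dt = 0: 0.00392·60.7 - 0.136 = 0.0162P*, so P* = 0.102/0.0162 = 6.3.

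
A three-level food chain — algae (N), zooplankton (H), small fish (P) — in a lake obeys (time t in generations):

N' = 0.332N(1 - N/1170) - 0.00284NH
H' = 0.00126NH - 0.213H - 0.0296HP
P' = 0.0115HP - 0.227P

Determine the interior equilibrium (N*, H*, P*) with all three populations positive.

N* ≈ 972, H* ≈ 19.7, P* ≈ 34.2

From dP/dt = 0: 0.0115H* = 0.227, so H* = 19.7.
From dN/dt = 0: 0.332(1 - N*/1170) = 0.00284·19.7, giving N* = 1170·(1 - 0.169) = 972.
From dH/dt = 0: 0.00126·972 - 0.213 = 0.0296P*, so P* = 1.01/0.0296 = 34.2.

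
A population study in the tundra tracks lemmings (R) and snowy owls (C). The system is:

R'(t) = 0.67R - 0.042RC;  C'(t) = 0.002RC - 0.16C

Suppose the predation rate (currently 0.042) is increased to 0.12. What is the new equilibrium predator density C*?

C* ≈ 5.58

At the interior fixed point, setting dR/dt = 0 with R > 0 fixes C* = (prey growth rate)/(RC coefficient) — independent of the other coefficients.
With the change, C* = 0.67/0.12 = 5.58; it falls from 16.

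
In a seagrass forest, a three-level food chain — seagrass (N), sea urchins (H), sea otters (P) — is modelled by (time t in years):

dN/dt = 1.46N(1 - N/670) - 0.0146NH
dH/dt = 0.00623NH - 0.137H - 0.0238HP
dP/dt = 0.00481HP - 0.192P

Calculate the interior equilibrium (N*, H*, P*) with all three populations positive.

N* ≈ 403, H* ≈ 39.9, P* ≈ 99.6

From dP/dt = 0: 0.00481H* = 0.192, so H* = 39.9.
From dN/dt = 0: 1.46(1 - N*/670) = 0.0146·39.9, giving N* = 670·(1 - 0.399) = 403.
From dH/dt = 0: 0.00623·403 - 0.137 = 0.0238P*, so P* = 2.37/0.0238 = 99.6.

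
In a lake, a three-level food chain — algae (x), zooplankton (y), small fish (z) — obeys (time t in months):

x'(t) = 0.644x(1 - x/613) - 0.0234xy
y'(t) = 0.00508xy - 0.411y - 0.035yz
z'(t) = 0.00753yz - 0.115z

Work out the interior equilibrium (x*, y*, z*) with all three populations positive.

x* ≈ 273, y* ≈ 15.3, z* ≈ 27.9

From dz/dt = 0: 0.00753y* = 0.115, so y* = 15.3.
From dx/dt = 0: 0.644(1 - x*/613) = 0.0234·15.3, giving x* = 613·(1 - 0.555) = 273.
From dy/dt = 0: 0.00508·273 - 0.411 = 0.035z*, so z* = 0.975/0.035 = 27.9.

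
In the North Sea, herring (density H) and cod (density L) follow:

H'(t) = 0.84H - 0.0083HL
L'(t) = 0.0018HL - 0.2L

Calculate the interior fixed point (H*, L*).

H* ≈ 111, L* ≈ 101

Set dL/dt = 0 with L > 0: 0.0018H - 0.2 = 0, so H* = 0.2/0.0018 = 111.
Set dH/dt = 0 with H > 0: 0.84 - 0.0083L = 0, so L* = 0.84/0.0083 = 101.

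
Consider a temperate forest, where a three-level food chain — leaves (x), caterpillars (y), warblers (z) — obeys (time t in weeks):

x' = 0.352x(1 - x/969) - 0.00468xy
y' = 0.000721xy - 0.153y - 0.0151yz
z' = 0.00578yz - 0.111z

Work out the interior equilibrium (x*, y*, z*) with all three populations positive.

From dz/dt = 0: 0.00578y* = 0.111, so y* = 19.2.
From dx/dt = 0: 0.352(1 - x*/969) = 0.00468·19.2, giving x* = 969·(1 - 0.255) = 722.
From dy/dt = 0: 0.000721·722 - 0.153 = 0.0151z*, so z* = 0.367/0.0151 = 24.3.

x* ≈ 722, y* ≈ 19.2, z* ≈ 24.3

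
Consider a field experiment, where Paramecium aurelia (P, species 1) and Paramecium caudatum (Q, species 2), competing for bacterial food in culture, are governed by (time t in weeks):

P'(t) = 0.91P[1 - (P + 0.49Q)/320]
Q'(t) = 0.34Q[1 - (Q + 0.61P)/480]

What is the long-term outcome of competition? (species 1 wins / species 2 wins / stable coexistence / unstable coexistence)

stable coexistence

Compare the nullcline intercepts: K1/α12 = 320/0.49 = 653 > K2 = 480; K2/α21 = 480/0.61 = 787 > K1 = 320.
Since both inequalities hold, each species can invade when rare, so the interior equilibrium is stable.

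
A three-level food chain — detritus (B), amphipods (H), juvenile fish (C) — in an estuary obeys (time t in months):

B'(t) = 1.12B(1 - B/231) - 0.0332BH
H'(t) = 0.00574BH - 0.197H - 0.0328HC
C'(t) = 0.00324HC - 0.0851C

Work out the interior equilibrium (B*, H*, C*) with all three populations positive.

From dC/dt = 0: 0.00324H* = 0.0851, so H* = 26.3.
From dB/dt = 0: 1.12(1 - B*/231) = 0.0332·26.3, giving B* = 231·(1 - 0.779) = 51.1.
From dH/dt = 0: 0.00574·51.1 - 0.197 = 0.0328C*, so C* = 0.0966/0.0328 = 2.94.

B* ≈ 51.1, H* ≈ 26.3, C* ≈ 2.94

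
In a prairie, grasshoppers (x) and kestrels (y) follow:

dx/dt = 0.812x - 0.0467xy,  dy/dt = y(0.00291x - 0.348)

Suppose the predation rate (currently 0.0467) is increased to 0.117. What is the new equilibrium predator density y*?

At the interior fixed point, setting dx/dt = 0 with x > 0 fixes y* = (prey growth rate)/(xy coefficient) — independent of the other coefficients.
With the change, y* = 0.812/0.117 = 6.94; it falls from 17.4.

y* ≈ 6.94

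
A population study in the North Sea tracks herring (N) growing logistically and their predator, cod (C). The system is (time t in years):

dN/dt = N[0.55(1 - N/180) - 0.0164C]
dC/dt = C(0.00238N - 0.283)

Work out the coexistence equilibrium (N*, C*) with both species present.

From dC/dt = 0 with C > 0: 0.00238N* = 0.283, so N* = 119.
Substitute into dN/dt = 0: 0.55(1 - 119/180) = 0.0164C*.
The bracket is 0.339, giving C* = 0.187/0.0164 = 11.4.

N* ≈ 119, C* ≈ 11.4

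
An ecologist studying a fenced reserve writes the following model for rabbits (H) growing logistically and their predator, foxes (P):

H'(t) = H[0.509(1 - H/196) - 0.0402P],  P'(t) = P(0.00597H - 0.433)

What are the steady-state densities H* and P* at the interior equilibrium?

H* ≈ 72.5, P* ≈ 7.98

From dP/dt = 0 with P > 0: 0.00597H* = 0.433, so H* = 72.5.
Substitute into dH/dt = 0: 0.509(1 - 72.5/196) = 0.0402P*.
The bracket is 0.63, giving P* = 0.321/0.0402 = 7.98.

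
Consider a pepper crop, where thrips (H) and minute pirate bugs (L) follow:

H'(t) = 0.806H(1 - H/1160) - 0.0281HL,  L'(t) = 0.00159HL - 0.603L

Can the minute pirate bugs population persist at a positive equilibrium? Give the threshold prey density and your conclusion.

Threshold H = 379; K > 379, so yes, the predator persists.

The predator equation gives dL/dt > 0 only when H > 0.603/0.00159 = 379.
Without the predator, H → K = 1160. Since 1160 > 379, the predator can invade and persist.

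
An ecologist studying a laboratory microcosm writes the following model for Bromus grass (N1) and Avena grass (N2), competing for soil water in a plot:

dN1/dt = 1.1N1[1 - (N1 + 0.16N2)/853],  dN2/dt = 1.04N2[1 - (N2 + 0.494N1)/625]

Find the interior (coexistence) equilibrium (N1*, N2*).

N1* ≈ 818, N2* ≈ 221

Setting both brackets to zero gives the nullclines N1 + 0.16N2 = 853 and 0.494N1 + N2 = 625.
Substituting N2 = 625 - 0.494N1 into the first: N1(1 - 0.16·0.494) = 853 - 0.16·625.
So N1* = 753/0.921 = 818, and then N2* = 625 - 0.494·818 = 221.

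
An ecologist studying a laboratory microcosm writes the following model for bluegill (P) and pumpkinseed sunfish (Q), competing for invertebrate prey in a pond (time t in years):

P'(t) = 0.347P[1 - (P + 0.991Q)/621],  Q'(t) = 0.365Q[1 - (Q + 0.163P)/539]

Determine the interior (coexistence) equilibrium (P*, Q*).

Setting both brackets to zero gives the nullclines P + 0.991Q = 621 and 0.163P + Q = 539.
Substituting Q = 539 - 0.163P into the first: P(1 - 0.991·0.163) = 621 - 0.991·539.
So P* = 86.9/0.838 = 104, and then Q* = 539 - 0.163·104 = 522.

P* ≈ 104, Q* ≈ 522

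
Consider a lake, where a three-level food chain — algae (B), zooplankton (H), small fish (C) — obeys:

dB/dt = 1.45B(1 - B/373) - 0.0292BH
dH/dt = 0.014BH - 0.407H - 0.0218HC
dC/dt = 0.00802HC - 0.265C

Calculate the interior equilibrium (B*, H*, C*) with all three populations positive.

From dC/dt = 0: 0.00802H* = 0.265, so H* = 33.
From dB/dt = 0: 1.45(1 - B*/373) = 0.0292·33, giving B* = 373·(1 - 0.665) = 125.
From dH/dt = 0: 0.014·125 - 0.407 = 0.0218C*, so C* = 1.34/0.0218 = 61.5.

B* ≈ 125, H* ≈ 33, C* ≈ 61.5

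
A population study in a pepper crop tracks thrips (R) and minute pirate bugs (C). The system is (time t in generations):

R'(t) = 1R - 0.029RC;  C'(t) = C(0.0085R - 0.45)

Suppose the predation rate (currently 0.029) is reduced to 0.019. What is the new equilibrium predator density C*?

C* ≈ 52.6

At the interior fixed point, setting dR/dt = 0 with R > 0 fixes C* = (prey growth rate)/(RC coefficient) — independent of the other coefficients.
With the change, C* = 1/0.019 = 52.6; it rises from 34.5.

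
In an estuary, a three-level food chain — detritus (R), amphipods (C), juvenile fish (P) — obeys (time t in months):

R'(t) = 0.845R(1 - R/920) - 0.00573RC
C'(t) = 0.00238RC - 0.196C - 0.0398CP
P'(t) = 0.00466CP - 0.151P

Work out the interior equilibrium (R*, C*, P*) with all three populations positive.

From dP/dt = 0: 0.00466C* = 0.151, so C* = 32.4.
From dR/dt = 0: 0.845(1 - R*/920) = 0.00573·32.4, giving R* = 920·(1 - 0.22) = 718.
From dC/dt = 0: 0.00238·718 - 0.196 = 0.0398P*, so P* = 1.51/0.0398 = 38.

R* ≈ 718, C* ≈ 32.4, P* ≈ 38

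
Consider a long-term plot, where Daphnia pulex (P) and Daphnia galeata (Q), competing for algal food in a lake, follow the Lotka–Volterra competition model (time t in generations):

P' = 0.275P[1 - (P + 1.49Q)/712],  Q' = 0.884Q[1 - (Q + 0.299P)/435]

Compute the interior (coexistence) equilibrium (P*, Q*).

P* ≈ 115, Q* ≈ 401

Setting both brackets to zero gives the nullclines P + 1.49Q = 712 and 0.299P + Q = 435.
Substituting Q = 435 - 0.299P into the first: P(1 - 1.49·0.299) = 712 - 1.49·435.
So P* = 63.9/0.554 = 115, and then Q* = 435 - 0.299·115 = 401.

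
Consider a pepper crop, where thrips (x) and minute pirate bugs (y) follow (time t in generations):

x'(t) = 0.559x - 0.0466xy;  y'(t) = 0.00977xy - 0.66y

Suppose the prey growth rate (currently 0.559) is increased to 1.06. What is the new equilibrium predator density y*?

At the interior fixed point, setting dx/dt = 0 with x > 0 fixes y* = (prey growth rate)/(xy coefficient) — independent of the other coefficients.
With the change, y* = 1.06/0.0466 = 22.7; it rises from 12.

y* ≈ 22.7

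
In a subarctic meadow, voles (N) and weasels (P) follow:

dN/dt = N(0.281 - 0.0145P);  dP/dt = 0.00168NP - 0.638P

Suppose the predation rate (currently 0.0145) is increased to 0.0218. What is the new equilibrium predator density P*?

At the interior fixed point, setting dN/dt = 0 with N > 0 fixes P* = (prey growth rate)/(NP coefficient) — independent of the other coefficients.
With the change, P* = 0.281/0.0218 = 12.9; it falls from 19.4.

P* ≈ 12.9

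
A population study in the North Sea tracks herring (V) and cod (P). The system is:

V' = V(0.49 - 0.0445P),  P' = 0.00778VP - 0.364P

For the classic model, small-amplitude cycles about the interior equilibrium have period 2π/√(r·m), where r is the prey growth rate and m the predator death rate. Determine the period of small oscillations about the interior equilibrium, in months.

T ≈ 14.9 months

Here r = 0.49 and m = 0.364, so r·m = 0.178.
ω = √0.178 = 0.422 per month, hence T = 2π/ω ≈ 14.9 months.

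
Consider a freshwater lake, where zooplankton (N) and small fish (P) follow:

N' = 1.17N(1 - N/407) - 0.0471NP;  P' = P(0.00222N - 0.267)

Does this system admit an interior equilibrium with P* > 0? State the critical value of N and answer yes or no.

The predator equation gives dP/dt > 0 only when N > 0.267/0.00222 = 120.
Without the predator, N → K = 407. Since 407 > 120, the predator can invade and persist.

Threshold N = 120; K > 120, so yes, the predator persists.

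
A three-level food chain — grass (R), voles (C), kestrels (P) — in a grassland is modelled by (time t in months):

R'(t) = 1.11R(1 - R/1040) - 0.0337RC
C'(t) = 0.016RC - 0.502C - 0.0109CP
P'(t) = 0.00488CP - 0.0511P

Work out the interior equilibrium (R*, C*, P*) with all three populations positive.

R* ≈ 709, C* ≈ 10.5, P* ≈ 995

From dP/dt = 0: 0.00488C* = 0.0511, so C* = 10.5.
From dR/dt = 0: 1.11(1 - R*/1040) = 0.0337·10.5, giving R* = 1040·(1 - 0.318) = 709.
From dC/dt = 0: 0.016·709 - 0.502 = 0.0109P*, so P* = 10.8/0.0109 = 995.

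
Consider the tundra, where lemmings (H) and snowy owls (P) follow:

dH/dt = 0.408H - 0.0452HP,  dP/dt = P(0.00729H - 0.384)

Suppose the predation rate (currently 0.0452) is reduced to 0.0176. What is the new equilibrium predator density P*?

At the interior fixed point, setting dH/dt = 0 with H > 0 fixes P* = (prey growth rate)/(HP coefficient) — independent of the other coefficients.
With the change, P* = 0.408/0.0176 = 23.2; it rises from 9.03.

P* ≈ 23.2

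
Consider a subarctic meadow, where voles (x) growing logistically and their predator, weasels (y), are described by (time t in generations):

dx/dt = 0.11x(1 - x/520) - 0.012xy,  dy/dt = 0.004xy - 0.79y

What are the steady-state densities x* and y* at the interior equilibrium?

x* ≈ 198, y* ≈ 5.69

From dy/dt = 0 with y > 0: 0.004x* = 0.79, so x* = 198.
Substitute into dx/dt = 0: 0.11(1 - 198/520) = 0.012y*.
The bracket is 0.62, giving y* = 0.0682/0.012 = 5.69.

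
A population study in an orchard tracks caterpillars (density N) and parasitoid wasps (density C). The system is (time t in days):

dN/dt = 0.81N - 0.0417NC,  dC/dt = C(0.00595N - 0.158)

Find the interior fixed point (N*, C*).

Set dC/dt = 0 with C > 0: 0.00595N - 0.158 = 0, so N* = 0.158/0.00595 = 26.6.
Set dN/dt = 0 with N > 0: 0.81 - 0.0417C = 0, so C* = 0.81/0.0417 = 19.4.

N* ≈ 26.6, C* ≈ 19.4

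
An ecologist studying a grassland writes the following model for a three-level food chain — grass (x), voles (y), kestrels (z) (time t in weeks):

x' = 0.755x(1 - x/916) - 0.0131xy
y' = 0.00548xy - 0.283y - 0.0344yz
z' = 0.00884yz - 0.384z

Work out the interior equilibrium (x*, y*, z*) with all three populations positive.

From dz/dt = 0: 0.00884y* = 0.384, so y* = 43.4.
From dx/dt = 0: 0.755(1 - x*/916) = 0.0131·43.4, giving x* = 916·(1 - 0.754) = 226.
From dy/dt = 0: 0.00548·226 - 0.283 = 0.0344z*, so z* = 0.953/0.0344 = 27.7.

x* ≈ 226, y* ≈ 43.4, z* ≈ 27.7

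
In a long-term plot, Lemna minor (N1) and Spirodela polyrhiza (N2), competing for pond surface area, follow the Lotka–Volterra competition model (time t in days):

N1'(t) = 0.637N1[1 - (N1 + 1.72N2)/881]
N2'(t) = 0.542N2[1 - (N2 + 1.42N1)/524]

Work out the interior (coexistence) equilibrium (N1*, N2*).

N1* ≈ 14.1, N2* ≈ 504

Setting both brackets to zero gives the nullclines N1 + 1.72N2 = 881 and 1.42N1 + N2 = 524.
Substituting N2 = 524 - 1.42N1 into the first: N1(1 - 1.72·1.42) = 881 - 1.72·524.
So N1* = -20.3/-1.44 = 14.1, and then N2* = 524 - 1.42·14.1 = 504.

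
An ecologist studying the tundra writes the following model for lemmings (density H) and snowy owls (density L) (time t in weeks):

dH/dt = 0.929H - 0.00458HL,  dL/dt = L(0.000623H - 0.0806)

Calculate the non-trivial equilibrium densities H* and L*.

Set dL/dt = 0 with L > 0: 0.000623H - 0.0806 = 0, so H* = 0.0806/0.000623 = 129.
Set dH/dt = 0 with H > 0: 0.929 - 0.00458L = 0, so L* = 0.929/0.00458 = 203.

H* ≈ 129, L* ≈ 203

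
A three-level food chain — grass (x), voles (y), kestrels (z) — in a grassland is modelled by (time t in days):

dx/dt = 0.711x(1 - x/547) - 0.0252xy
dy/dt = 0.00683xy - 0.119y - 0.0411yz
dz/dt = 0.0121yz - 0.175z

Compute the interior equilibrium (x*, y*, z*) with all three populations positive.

From dz/dt = 0: 0.0121y* = 0.175, so y* = 14.5.
From dx/dt = 0: 0.711(1 - x*/547) = 0.0252·14.5, giving x* = 547·(1 - 0.513) = 267.
From dy/dt = 0: 0.00683·267 - 0.119 = 0.0411z*, so z* = 1.7/0.0411 = 41.4.

x* ≈ 267, y* ≈ 14.5, z* ≈ 41.4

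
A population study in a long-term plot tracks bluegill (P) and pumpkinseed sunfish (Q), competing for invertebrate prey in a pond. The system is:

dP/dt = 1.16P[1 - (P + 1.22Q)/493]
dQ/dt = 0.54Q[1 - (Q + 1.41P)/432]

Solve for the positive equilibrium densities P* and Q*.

P* ≈ 47.3, Q* ≈ 365

Setting both brackets to zero gives the nullclines P + 1.22Q = 493 and 1.41P + Q = 432.
Substituting Q = 432 - 1.41P into the first: P(1 - 1.22·1.41) = 493 - 1.22·432.
So P* = -34/-0.72 = 47.3, and then Q* = 432 - 1.41·47.3 = 365.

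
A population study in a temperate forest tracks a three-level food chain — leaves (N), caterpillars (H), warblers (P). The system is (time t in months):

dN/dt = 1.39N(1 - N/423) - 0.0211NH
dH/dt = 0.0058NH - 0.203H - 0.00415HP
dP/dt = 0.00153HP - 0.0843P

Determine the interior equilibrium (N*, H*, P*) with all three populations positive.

From dP/dt = 0: 0.00153H* = 0.0843, so H* = 55.1.
From dN/dt = 0: 1.39(1 - N*/423) = 0.0211·55.1, giving N* = 423·(1 - 0.836) = 69.2.
From dH/dt = 0: 0.0058·69.2 - 0.203 = 0.00415P*, so P* = 0.198/0.00415 = 47.8.

N* ≈ 69.2, H* ≈ 55.1, P* ≈ 47.8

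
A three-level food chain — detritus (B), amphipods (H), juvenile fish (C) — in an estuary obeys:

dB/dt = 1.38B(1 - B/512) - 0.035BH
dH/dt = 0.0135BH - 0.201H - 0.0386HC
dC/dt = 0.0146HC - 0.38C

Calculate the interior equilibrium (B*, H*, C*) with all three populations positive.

From dC/dt = 0: 0.0146H* = 0.38, so H* = 26.
From dB/dt = 0: 1.38(1 - B*/512) = 0.035·26, giving B* = 512·(1 - 0.66) = 174.
From dH/dt = 0: 0.0135·174 - 0.201 = 0.0386C*, so C* = 2.15/0.0386 = 55.7.

B* ≈ 174, H* ≈ 26, C* ≈ 55.7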